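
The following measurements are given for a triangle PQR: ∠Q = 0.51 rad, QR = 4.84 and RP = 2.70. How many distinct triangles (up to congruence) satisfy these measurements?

QR·sin Q = 4.84·sin(0.51 rad) ≈ 2.363.
Since QR sin Q < RP < QR (2.363 < 2.70 < 4.84), two triangles exist.

2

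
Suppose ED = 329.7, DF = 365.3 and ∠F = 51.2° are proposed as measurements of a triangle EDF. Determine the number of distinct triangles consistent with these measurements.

DF·sin F = 365.3·sin(51.2°) ≈ 284.7.
Since DF sin F < ED < DF (284.7 < 329.7 < 365.3), two triangles exist.

2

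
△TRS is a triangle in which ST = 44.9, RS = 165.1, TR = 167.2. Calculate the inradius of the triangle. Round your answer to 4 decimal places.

19.5748

Semiperimeter s = (165.1 + 44.9 + 167.2)/2 = 188.6.
Heron's formula: area = √(188.6·23.5·143.7·21.4) ≈ 3691.8.
Inradius = area/s = 3691.8/188.6 ≈ 19.575.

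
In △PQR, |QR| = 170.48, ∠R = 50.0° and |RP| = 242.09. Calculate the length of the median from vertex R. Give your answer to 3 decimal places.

By the law of cosines, |PQ|² = |QR|² + |RP|² − 2·|QR|·|RP|·cos R = 34613, so |PQ| ≈ 186.05.
Median from R: ½√(2·|QR|² + 2·|RP|² − |PQ|²) ≈ 187.57.

187.569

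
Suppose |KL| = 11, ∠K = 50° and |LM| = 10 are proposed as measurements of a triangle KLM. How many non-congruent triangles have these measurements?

|KL|·sin K = 11·sin(50°) ≈ 8.426.
Since |KL| sin K < |LM| < |KL| (8.426 < 10 < 11), two triangles exist.

2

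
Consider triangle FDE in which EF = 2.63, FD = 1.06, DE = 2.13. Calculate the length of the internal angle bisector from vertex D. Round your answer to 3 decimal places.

0.850

By the law of cosines, cos D = (FD² + DE² − EF²) / (2·FD·DE) ≈ -0.27824, so ∠D ≈ 106.15°.
The bisector from D has length 2·FD·DE·cos(∠D/2)/(FD+DE) ≈ 0.85037.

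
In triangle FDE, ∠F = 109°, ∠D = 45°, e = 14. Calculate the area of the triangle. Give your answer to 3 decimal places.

149.465

The third angle is ∠E = 180° − ∠F − ∠D = 26.00°.
Law of sines: f = e·sin F/sin E ≈ 30.196.
Law of sines: d = e·sin D/sin E ≈ 22.582.
Area = ½·e·f·sin D ≈ 149.46.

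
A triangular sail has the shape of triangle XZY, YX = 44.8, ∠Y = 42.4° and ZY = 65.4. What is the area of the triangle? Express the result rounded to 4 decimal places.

area ≈ 987.8260

Area = ½·ZY·YX·sin Y ≈ 987.83.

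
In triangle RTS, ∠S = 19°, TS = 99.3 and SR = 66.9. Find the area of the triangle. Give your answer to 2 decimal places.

area ≈ 1081.40

Area = ½·TS·SR·sin S ≈ 1081.4.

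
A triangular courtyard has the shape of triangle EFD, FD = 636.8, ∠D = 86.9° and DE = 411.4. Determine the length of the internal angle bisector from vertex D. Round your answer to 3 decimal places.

t_D ≈ 362.890

By the law of cosines, EF² = FD² + DE² − 2·FD·DE·cos D = 5.4643e+05, so EF ≈ 739.21.
The bisector from D has length 2·FD·DE·cos(∠D/2)/(FD+DE) ≈ 362.89.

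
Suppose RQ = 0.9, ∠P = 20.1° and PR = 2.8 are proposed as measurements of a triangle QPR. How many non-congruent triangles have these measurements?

PR·sin P = 2.8·sin(20.1°) ≈ 0.9622.
Since RQ = 0.9 < 0.9622 = PR sin P, no triangle exists.

0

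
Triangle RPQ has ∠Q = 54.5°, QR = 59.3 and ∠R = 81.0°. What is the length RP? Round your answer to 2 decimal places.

68.88

The third angle is ∠P = 180° − ∠Q − ∠R = 44.50°.
Law of sines: RP = QR·sin Q/sin P ≈ 68.878.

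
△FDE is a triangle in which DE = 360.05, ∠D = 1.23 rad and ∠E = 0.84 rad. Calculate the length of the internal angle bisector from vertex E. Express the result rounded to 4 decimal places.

The third angle is ∠F = π − ∠D − ∠E = 1.072 rad.
Law of sines: EF = DE·sin D/sin F ≈ 386.51.
Law of sines: FD = DE·sin E/sin F ≈ 305.38.
The bisector from E has length 2·DE·EF·cos(∠E/2)/(DE+EF) ≈ 340.41.

t_E ≈ 340.4103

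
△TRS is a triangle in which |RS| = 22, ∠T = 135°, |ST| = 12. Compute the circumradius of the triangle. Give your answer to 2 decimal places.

Law of sines: sin R = |ST|·sin T/|RS| ≈ 0.38569.
Since |RS| ≥ |ST|, only the acute value applies: ∠R ≈ 22.69°.
Then ∠S = 180° − ∠T − ∠R ≈ 22.31°.
Law of sines gives |TR| = |RS|·sin S/sin T ≈ 11.813.
Circumradius = |RS|/(2 sin T) ≈ 15.556.

15.56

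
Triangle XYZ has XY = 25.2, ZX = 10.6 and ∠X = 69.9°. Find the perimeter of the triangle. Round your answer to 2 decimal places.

By the law of cosines, YZ² = ZX² + XY² − 2·ZX·XY·cos X = 563.8, so YZ ≈ 23.745.
Semiperimeter s = (23.745+10.6+25.2)/2 = 29.772.
Perimeter = 23.745 + 10.6 + 25.2 = 59.545.

59.54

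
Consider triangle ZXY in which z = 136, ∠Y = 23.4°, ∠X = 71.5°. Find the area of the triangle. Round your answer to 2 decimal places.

area ≈ 3495.80

The third angle is ∠Z = 180° − ∠X − ∠Y = 85.10°.
Law of sines: x = z·sin X/sin Z ≈ 129.45.
Law of sines: y = z·sin Y/sin Z ≈ 54.21.
Area = ½·z·x·sin Y ≈ 3495.8.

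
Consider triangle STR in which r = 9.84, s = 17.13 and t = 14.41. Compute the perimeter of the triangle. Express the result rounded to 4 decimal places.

perimeter ≈ 41.3800

Perimeter = 17.13 + 14.41 + 9.84 = 41.38.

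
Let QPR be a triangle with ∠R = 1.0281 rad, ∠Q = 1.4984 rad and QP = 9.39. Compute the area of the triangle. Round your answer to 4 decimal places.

The third angle is ∠P = π − ∠R − ∠Q = 0.6151 rad.
Law of sines: PR = QP·sin Q/sin R ≈ 10.937.
Law of sines: RQ = QP·sin P/sin R ≈ 6.3275.
Area = ½·QP·PR·sin P ≈ 29.63.

29.6297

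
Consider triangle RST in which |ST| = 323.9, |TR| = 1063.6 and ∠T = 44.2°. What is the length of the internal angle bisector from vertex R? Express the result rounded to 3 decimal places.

By the law of cosines, |RS|² = |ST|² + |TR|² − 2·|ST|·|TR|·cos T = 7.422e+05, so |RS| ≈ 861.51.
Law of cosines again: cos R = (|TR|² + |RS|² − |ST|²)/(2·|TR|·|RS|) ≈ 0.96504, so ∠R ≈ 15.20°.
The bisector from R has length 2·|TR|·|RS|·cos(∠R/2)/(|TR|+|RS|) ≈ 943.59.

943.592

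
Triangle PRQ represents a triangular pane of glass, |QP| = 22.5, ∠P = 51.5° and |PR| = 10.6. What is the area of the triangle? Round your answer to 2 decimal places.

Area = ½·|QP|·|PR|·sin P ≈ 93.326.

area ≈ 93.33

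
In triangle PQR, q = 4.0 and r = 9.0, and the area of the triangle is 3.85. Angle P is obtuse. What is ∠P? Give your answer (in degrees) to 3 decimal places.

From area = ½·q·r·sin P, we get sin P = 2·area/(q·r) ≈ 0.21389.
Taking the obtuse solution, ∠P ≈ 167.65°.

∠P ≈ 167.650°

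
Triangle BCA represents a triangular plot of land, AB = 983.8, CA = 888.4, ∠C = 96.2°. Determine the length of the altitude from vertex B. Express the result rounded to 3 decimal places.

h_B ≈ 335.454

Law of sines: sin B = CA·sin C/AB ≈ 0.89775.
Since AB ≥ CA, only the acute value applies: ∠B ≈ 63.86°.
Then ∠A = 180° − ∠C − ∠B ≈ 19.94°.
Law of sines gives BC = AB·sin A/sin C ≈ 337.43.
Area = ½·AB·CA·sin A ≈ 1.4901e+05.
The altitude from B has length 2·area/CA ≈ 335.45.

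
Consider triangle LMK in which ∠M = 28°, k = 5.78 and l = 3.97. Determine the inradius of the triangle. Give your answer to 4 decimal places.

By the law of cosines, m² = k² + l² − 2·k·l·cos M = 8.648, so m ≈ 2.9407.
Area = ½·k·l·sin M ≈ 5.3864.
Semiperimeter s = (3.97+2.9407+5.78)/2 = 6.3454.
Inradius = area/s = 5.3864/6.3454 ≈ 0.84887.

r ≈ 0.8489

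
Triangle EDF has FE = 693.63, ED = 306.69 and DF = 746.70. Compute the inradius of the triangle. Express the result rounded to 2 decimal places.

Semiperimeter s = (746.7 + 693.63 + 306.69)/2 = 873.51.
Heron's formula: area = √(873.51·126.81·179.88·566.82) ≈ 1.0627e+05.
Inradius = area/s = 1.0627e+05/873.51 ≈ 121.66.

121.66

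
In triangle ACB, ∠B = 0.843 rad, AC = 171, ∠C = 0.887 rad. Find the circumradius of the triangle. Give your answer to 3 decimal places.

R ≈ 114.513

The third angle is ∠A = π − ∠C − ∠B = 1.412 rad.
Law of sines: CB = AC·sin A/sin B ≈ 226.13.
Law of sines: BA = AC·sin C/sin B ≈ 177.54.
Circumradius = AC/(2 sin B) ≈ 114.51.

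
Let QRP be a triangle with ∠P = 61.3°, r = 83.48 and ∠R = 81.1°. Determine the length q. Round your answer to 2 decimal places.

51.56

The third angle is ∠Q = 180° − ∠R − ∠P = 37.60°.
Law of sines: q = r·sin Q/sin R ≈ 51.556.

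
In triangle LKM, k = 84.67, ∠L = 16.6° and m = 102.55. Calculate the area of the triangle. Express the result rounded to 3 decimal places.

Area = ½·k·m·sin L ≈ 1240.3.

area ≈ 1240.303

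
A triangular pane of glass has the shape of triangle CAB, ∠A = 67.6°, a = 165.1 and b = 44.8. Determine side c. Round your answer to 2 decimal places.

Law of sines: sin B = b·sin A/a ≈ 0.25088.
Since a ≥ b, only the acute value applies: ∠B ≈ 14.53°.
Then ∠C = 180° − ∠A − ∠B ≈ 97.87°.
Law of sines gives c = a·sin C/sin A ≈ 176.89.

176.89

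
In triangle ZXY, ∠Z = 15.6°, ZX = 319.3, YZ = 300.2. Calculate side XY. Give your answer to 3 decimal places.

By the law of cosines, XY² = YZ² + ZX² − 2·YZ·ZX·cos Z = 7426.8, so XY ≈ 86.179.

86.179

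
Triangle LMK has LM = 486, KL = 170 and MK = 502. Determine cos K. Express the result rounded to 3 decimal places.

By the law of cosines, cos K = (MK² + KL² − LM²) / (2·MK·KL) ≈ 0.26194, so ∠K ≈ 1.3058 rad.

cos K ≈ 0.262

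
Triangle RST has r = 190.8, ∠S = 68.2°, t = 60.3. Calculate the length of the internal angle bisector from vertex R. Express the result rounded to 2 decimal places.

61.73

By the law of cosines, s² = t² + r² − 2·t·r·cos S = 31495, so s ≈ 177.47.
Law of cosines again: cos R = (s² + t² − r²)/(2·s·t) ≈ -0.05949, so ∠R ≈ 93.41°.
The bisector from R has length 2·s·t·cos(∠R/2)/(s+t) ≈ 61.728.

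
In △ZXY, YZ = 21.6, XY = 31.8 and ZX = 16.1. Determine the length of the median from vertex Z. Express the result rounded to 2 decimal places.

10.49

Median from Z: ½√(2·YZ² + 2·ZX² − XY²) ≈ 10.492.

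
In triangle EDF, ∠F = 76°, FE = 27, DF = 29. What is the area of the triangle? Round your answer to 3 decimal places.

Area = ½·DF·FE·sin F ≈ 379.87.

area ≈ 379.871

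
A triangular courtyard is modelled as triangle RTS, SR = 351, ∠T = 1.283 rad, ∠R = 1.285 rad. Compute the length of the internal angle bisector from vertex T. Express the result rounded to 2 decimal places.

t_T ≈ 203.31

The third angle is ∠S = π − ∠R − ∠T = 0.574 rad.
Law of sines: TS = SR·sin R/sin T ≈ 351.21.
Law of sines: RT = SR·sin S/sin T ≈ 198.64.
The bisector from T has length 2·RT·TS·cos(∠T/2)/(RT+TS) ≈ 203.31.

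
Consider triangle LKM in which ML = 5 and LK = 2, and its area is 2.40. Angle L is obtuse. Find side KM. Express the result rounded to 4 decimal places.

From area = ½·ML·LK·sin L, we get sin L = 2·area/(ML·LK) ≈ 0.48000.
Taking the obtuse solution, ∠L ≈ 151.31°.
Law of cosines then gives KM ≈ 6.8224.

6.8224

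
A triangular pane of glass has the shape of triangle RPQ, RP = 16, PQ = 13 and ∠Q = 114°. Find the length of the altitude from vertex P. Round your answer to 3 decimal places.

Law of sines: sin R = PQ·sin Q/RP ≈ 0.74226.
Since RP ≥ PQ, only the acute value applies: ∠R ≈ 47.92°.
Then ∠P = 180° − ∠Q − ∠R ≈ 18.08°.
Law of sines gives QR = RP·sin P/sin Q ≈ 5.4343.
Area = ½·RP·PQ·sin P ≈ 32.269.
The altitude from P has length 2·area/QR ≈ 11.876.

h_P ≈ 11.876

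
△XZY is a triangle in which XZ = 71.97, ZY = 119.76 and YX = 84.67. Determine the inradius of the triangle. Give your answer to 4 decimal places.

r ≈ 21.7497

Semiperimeter s = (119.76 + 84.67 + 71.97)/2 = 138.2.
Heron's formula: area = √(138.2·18.44·53.53·66.23) ≈ 3005.8.
Inradius = area/s = 3005.8/138.2 ≈ 21.75.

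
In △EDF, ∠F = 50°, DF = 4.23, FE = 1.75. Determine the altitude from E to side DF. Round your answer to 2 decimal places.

h_E ≈ 1.34

By the law of cosines, ED² = DF² + FE² − 2·DF·FE·cos F = 11.439, so ED ≈ 3.3821.
Area = ½·DF·FE·sin F ≈ 2.8353.
The altitude from E has length 2·area/DF ≈ 1.3406.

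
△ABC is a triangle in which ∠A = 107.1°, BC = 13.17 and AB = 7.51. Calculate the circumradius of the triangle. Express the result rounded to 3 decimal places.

R ≈ 6.890

Law of sines: sin C = AB·sin A/BC ≈ 0.54503.
Since BC ≥ AB, only the acute value applies: ∠C ≈ 33.03°.
Then ∠B = 180° − ∠A − ∠C ≈ 39.87°.
Law of sines gives CA = BC·sin B/sin A ≈ 8.8337.
Circumradius = BC/(2 sin A) ≈ 6.8896.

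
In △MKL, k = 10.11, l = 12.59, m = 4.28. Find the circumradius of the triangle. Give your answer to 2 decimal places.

7.01

By the law of cosines, cos M = (k² + l² − m²) / (2·k·l) ≈ 0.95220, so ∠M ≈ 17.79°.
Circumradius = m/(2 sin M) ≈ 7.0056.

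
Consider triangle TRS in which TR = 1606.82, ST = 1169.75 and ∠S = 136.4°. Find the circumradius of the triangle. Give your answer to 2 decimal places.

1165.00

Law of sines: sin R = ST·sin S/TR ≈ 0.50204.
Since TR ≥ ST, only the acute value applies: ∠R ≈ 30.13°.
Then ∠T = 180° − ∠S − ∠R ≈ 13.47°.
Law of sines gives RS = TR·sin T/sin S ≈ 542.55.
Circumradius = TR/(2 sin S) ≈ 1165.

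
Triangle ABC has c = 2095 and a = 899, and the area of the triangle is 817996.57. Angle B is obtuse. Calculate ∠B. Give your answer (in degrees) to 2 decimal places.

∠B ≈ 119.70°

From area = ½·c·a·sin B, we get sin B = 2·area/(c·a) ≈ 0.86864.
Taking the obtuse solution, ∠B ≈ 119.70°.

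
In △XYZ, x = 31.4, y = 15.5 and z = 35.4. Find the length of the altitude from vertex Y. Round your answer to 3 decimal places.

31.388

Semiperimeter s = (31.4 + 15.5 + 35.4)/2 = 41.15.
Heron's formula: area = √(41.15·9.75·25.65·5.75) ≈ 243.26.
The altitude from Y has length 2·area/y ≈ 31.388.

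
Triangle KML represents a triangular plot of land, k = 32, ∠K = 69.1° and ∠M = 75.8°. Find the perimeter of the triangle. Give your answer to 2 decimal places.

perimeter ≈ 84.90

The third angle is ∠L = 180° − ∠K − ∠M = 35.10°.
Law of sines: m = k·sin M/sin K ≈ 33.207.
Law of sines: l = k·sin L/sin K ≈ 19.696.
Semiperimeter s = (32+33.207+19.696)/2 = 42.452.
Perimeter = 32 + 33.207 + 19.696 = 84.903.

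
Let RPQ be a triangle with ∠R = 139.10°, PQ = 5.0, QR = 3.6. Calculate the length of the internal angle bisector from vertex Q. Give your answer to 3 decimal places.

t_Q ≈ 4.160

Law of sines: sin P = QR·sin R/PQ ≈ 0.47141.
Since PQ ≥ QR, only the acute value applies: ∠P ≈ 28.13°.
Then ∠Q = 180° − ∠R − ∠P ≈ 12.77°.
Law of sines gives RP = PQ·sin Q/sin R ≈ 1.6885.
The bisector from Q has length 2·PQ·QR·cos(∠Q/2)/(PQ+QR) ≈ 4.1601.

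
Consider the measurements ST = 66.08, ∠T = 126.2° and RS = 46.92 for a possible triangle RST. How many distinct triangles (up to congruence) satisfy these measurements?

0

ST·sin T = 66.08·sin(126.2°) ≈ 53.32.
Since ∠T is not acute, a triangle exists only if RS > ST; here RS ≤ ST, so there is no triangle.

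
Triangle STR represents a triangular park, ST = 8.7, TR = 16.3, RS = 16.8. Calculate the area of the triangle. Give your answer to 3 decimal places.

Semiperimeter s = (16.3 + 16.8 + 8.7)/2 = 20.9.
Heron's formula: area = √(20.9·4.6·4.1·12.2) ≈ 69.346.

69.346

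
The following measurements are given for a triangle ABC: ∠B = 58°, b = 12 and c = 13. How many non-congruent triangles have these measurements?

c·sin B = 13·sin(58°) ≈ 11.02.
Since c sin B < b < c (11.02 < 12 < 13), two triangles exist.

2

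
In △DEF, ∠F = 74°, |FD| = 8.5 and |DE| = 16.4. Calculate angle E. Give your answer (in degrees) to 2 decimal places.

∠E ≈ 29.88°

Law of sines: sin E = |FD|·sin F/|DE| ≈ 0.49821.
Since |DE| ≥ |FD|, only the acute value applies: ∠E ≈ 29.88°.
Then ∠D = 180° − ∠F − ∠E ≈ 76.12°.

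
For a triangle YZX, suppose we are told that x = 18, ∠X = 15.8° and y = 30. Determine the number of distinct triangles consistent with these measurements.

y·sin X = 30·sin(15.8°) ≈ 8.168.
Since y sin X < x < y (8.168 < 18 < 30), two triangles exist.

2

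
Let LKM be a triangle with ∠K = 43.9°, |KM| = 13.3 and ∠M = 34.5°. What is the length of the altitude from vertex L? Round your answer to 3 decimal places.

The third angle is ∠L = 180° − ∠K − ∠M = 101.60°.
Law of sines: |ML| = |KM|·sin K/sin L ≈ 9.4145.
Law of sines: |LK| = |KM|·sin M/sin L ≈ 7.6903.
Area = ½·|KM|·|ML|·sin M ≈ 35.461.
The altitude from L has length 2·area/|KM| ≈ 5.3325.

5.332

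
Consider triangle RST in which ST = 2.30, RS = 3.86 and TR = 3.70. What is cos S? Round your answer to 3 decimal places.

By the law of cosines, cos S = (RS² + ST² − TR²) / (2·RS·ST) ≈ 0.36605, so ∠S ≈ 68.53°.

0.366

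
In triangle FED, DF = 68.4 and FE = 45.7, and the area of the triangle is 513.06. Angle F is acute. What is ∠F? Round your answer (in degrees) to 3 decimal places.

From area = ½·DF·FE·sin F, we get sin F = 2·area/(DF·FE) ≈ 0.32827.
Taking the acute solution, ∠F ≈ 19.16°.

∠F ≈ 19.164°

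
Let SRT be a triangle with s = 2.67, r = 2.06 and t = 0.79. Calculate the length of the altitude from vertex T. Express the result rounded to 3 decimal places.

Semiperimeter p = (2.67 + 2.06 + 0.79)/2 = 2.76.
Heron's formula: area = √(2.76·0.09·0.7·1.97) ≈ 0.58527.
The altitude from T has length 2·area/t ≈ 1.4817.

h_T ≈ 1.482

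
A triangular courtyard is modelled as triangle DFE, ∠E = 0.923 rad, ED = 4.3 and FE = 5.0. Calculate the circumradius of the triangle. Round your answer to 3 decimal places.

2.626

By the law of cosines, DF² = FE² + ED² − 2·FE·ED·cos E = 17.542, so DF ≈ 4.1884.
Area = ½·FE·ED·sin E ≈ 8.5722.
Circumradius = DF/(2 sin E) ≈ 2.6262.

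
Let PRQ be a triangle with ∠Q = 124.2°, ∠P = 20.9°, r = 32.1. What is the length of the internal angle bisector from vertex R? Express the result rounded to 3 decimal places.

The third angle is ∠R = 180° − ∠Q − ∠P = 34.90°.
Law of sines: p = r·sin P/sin R ≈ 20.015.
Law of sines: q = r·sin Q/sin R ≈ 46.403.
The bisector from R has length 2·q·p·cos(∠R/2)/(q+p) ≈ 26.68.

t_R ≈ 26.680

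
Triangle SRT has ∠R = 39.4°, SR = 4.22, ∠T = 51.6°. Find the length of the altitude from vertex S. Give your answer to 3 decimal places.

2.679

The third angle is ∠S = 180° − ∠R − ∠T = 89.00°.
Law of sines: RT = SR·sin S/sin T ≈ 5.3839.
Law of sines: TS = SR·sin R/sin T ≈ 3.4179.
Area = ½·SR·RT·sin R ≈ 7.2106.
The altitude from S has length 2·area/RT ≈ 2.6786.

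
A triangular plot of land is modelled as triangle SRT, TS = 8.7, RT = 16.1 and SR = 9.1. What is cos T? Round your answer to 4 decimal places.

cos T ≈ 0.8999

By the law of cosines, cos T = (RT² + TS² − SR²) / (2·RT·TS) ≈ 0.89987, so ∠T ≈ 25.86°.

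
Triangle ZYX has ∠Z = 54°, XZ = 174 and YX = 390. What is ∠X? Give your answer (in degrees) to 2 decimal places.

104.84

Law of sines: sin Y = XZ·sin Z/YX ≈ 0.36095.
Since YX ≥ XZ, only the acute value applies: ∠Y ≈ 21.16°.
Then ∠X = 180° − ∠Z − ∠Y ≈ 104.84°.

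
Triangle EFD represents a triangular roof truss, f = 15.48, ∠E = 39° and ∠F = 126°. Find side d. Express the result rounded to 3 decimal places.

4.952

The third angle is ∠D = 180° − ∠E − ∠F = 15.00°.
Law of sines: d = f·sin D/sin F ≈ 4.9523.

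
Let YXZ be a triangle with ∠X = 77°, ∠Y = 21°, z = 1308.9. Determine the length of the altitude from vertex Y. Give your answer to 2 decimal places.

1275.35

The third angle is ∠Z = 180° − ∠Y − ∠X = 82.00°.
Law of sines: y = z·sin Y/sin Z ≈ 473.68.
Law of sines: x = z·sin X/sin Z ≈ 1287.9.
Area = ½·z·y·sin X ≈ 3.0205e+05.
The altitude from Y has length 2·area/y ≈ 1275.4.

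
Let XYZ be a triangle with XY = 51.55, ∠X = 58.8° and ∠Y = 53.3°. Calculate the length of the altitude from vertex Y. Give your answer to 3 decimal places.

The third angle is ∠Z = 180° − ∠X − ∠Y = 67.90°.
Law of sines: YZ = XY·sin X/sin Z ≈ 47.591.
Law of sines: ZX = XY·sin Y/sin Z ≈ 44.609.
Area = ½·XY·YZ·sin Y ≈ 983.5.
The altitude from Y has length 2·area/ZX ≈ 44.094.

h_Y ≈ 44.094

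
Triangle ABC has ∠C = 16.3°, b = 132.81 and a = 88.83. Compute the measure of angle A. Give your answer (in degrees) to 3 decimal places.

By the law of cosines, c² = a² + b² − 2·a·b·cos C = 2882.6, so c ≈ 53.69.
Law of cosines again: cos A = (b² + c² − a²)/(2·b·c) ≈ 0.88565, so ∠A ≈ 27.67°.

27.669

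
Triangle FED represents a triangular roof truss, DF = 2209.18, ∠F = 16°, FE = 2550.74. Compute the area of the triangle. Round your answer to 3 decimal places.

Area = ½·DF·FE·sin F ≈ 7.7661e+05.

area ≈ 776614.286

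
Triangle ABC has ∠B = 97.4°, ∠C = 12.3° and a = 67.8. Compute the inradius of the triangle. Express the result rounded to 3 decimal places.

The third angle is ∠A = 180° − ∠B − ∠C = 70.30°.
Law of sines: b = a·sin B/sin A ≈ 71.415.
Law of sines: c = a·sin C/sin A ≈ 15.341.
Area = ½·a·b·sin C ≈ 515.74.
Semiperimeter s = (67.8+71.415+15.341)/2 = 77.278.
Inradius = area/s = 515.74/77.278 ≈ 6.6738.

6.674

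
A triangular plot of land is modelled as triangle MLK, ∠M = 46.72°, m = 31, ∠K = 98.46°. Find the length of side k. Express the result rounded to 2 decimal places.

42.12

The third angle is ∠L = 180° − ∠K − ∠M = 34.82°.
Law of sines: k = m·sin K/sin M ≈ 42.118.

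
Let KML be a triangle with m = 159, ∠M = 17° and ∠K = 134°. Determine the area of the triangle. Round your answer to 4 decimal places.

The third angle is ∠L = 180° − ∠K − ∠M = 29.00°.
Law of sines: k = m·sin K/sin M ≈ 391.2.
Law of sines: l = m·sin L/sin M ≈ 263.65.
Area = ½·m·k·sin L ≈ 15078.

15077.6699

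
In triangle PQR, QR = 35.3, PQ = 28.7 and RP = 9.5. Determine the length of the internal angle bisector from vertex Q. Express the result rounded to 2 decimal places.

t_Q ≈ 31.48

By the law of cosines, cos Q = (PQ² + QR² − RP²) / (2·PQ·QR) ≈ 0.97696, so ∠Q ≈ 12.32°.
The bisector from Q has length 2·PQ·QR·cos(∠Q/2)/(PQ+QR) ≈ 31.477.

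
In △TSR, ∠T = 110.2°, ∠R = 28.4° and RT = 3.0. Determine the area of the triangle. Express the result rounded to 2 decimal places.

The third angle is ∠S = 180° − ∠R − ∠T = 41.40°.
Law of sines: SR = RT·sin T/sin S ≈ 4.2574.
Law of sines: TS = RT·sin R/sin S ≈ 2.1576.
Area = ½·RT·SR·sin R ≈ 3.0374.

area ≈ 3.04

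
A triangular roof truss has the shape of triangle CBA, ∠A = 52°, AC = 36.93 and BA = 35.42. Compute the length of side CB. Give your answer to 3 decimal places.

By the law of cosines, CB² = BA² + AC² − 2·BA·AC·cos A = 1007.8, so CB ≈ 31.745.

31.745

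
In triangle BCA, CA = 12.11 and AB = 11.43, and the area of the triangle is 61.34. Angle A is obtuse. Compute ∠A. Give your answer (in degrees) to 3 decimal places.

117.587

From area = ½·CA·AB·sin A, we get sin A = 2·area/(CA·AB) ≈ 0.88631.
Taking the obtuse solution, ∠A ≈ 117.59°.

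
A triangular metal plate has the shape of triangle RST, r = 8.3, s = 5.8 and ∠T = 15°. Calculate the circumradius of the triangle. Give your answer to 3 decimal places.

5.964

By the law of cosines, t² = r² + s² − 2·r·s·cos T = 9.5307, so t ≈ 3.0872.
Area = ½·r·s·sin T ≈ 6.2298.
Circumradius = t/(2 sin T) ≈ 5.964.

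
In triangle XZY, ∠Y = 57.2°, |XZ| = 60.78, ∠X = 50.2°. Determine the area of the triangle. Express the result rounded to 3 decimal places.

area ≈ 1611.011

The third angle is ∠Z = 180° − ∠Y − ∠X = 72.60°.
Law of sines: |ZY| = |XZ|·sin X/sin Y ≈ 55.553.
Law of sines: |YX| = |XZ|·sin Z/sin Y ≈ 69.
Area = ½·|XZ|·|ZY|·sin Z ≈ 1611.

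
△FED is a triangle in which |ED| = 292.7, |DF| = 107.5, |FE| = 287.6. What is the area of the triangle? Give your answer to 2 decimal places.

Semiperimeter s = (292.7 + 107.5 + 287.6)/2 = 343.9.
Heron's formula: area = √(343.9·51.2·236.4·56.3) ≈ 15308.

15308.37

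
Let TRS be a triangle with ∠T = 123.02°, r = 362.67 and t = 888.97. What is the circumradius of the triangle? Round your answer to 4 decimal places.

530.1078

Law of sines: sin R = r·sin T/t ≈ 0.34207.
Since t ≥ r, only the acute value applies: ∠R ≈ 20.00°.
Then ∠S = 180° − ∠T − ∠R ≈ 36.98°.
Law of sines gives s = t·sin S/sin T ≈ 637.71.
Circumradius = t/(2 sin T) ≈ 530.11.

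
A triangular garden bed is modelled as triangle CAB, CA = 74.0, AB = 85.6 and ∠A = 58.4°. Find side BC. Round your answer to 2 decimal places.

By the law of cosines, BC² = CA² + AB² − 2·CA·AB·cos A = 6165.1, so BC ≈ 78.518.

78.52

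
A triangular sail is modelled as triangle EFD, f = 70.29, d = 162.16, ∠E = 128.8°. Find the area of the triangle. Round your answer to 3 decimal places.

Area = ½·f·d·sin E ≈ 4441.5.

4441.535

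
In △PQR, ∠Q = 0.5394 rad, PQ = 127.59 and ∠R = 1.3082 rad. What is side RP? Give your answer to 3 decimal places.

67.859

The third angle is ∠P = π − ∠Q − ∠R = 1.2940 rad.
Law of sines: RP = PQ·sin Q/sin R ≈ 67.859.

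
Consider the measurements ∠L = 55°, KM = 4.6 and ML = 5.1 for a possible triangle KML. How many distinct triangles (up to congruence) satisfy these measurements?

ML·sin L = 5.1·sin(55°) ≈ 4.178.
Since ML sin L < KM < ML (4.178 < 4.6 < 5.1), two triangles exist.

2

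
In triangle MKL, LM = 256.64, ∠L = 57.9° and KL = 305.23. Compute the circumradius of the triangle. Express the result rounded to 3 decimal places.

By the law of cosines, MK² = KL² + LM² − 2·KL·LM·cos L = 75776, so MK ≈ 275.27.
Area = ½·KL·LM·sin L ≈ 33179.
Circumradius = MK/(2 sin L) ≈ 162.48.

162.476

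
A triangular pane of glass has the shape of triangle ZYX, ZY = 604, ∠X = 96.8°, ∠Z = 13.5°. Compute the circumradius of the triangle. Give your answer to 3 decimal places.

The third angle is ∠Y = 180° − ∠X − ∠Z = 69.70°.
Law of sines: YX = ZY·sin Z/sin X ≈ 142.
Law of sines: XZ = ZY·sin Y/sin X ≈ 570.5.
Circumradius = ZY/(2 sin X) ≈ 304.14.

304.139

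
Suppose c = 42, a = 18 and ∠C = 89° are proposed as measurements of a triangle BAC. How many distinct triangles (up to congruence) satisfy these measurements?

1

a·sin C = 18·sin(89°) ≈ 18.
Since c ≥ a, exactly one triangle exists.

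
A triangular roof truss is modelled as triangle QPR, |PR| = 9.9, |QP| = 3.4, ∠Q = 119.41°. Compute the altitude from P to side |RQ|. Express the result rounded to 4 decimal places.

Law of sines: sin R = |QP|·sin Q/|PR| ≈ 0.29918.
Since |PR| ≥ |QP|, only the acute value applies: ∠R ≈ 17.41°.
Then ∠P = 180° − ∠Q − ∠R ≈ 43.18°.
Law of sines gives |RQ| = |PR|·sin P/sin Q ≈ 7.777.
Area = ½·|PR|·|QP|·sin P ≈ 11.517.
The altitude from P has length 2·area/|RQ| ≈ 2.9618.

h_P ≈ 2.9618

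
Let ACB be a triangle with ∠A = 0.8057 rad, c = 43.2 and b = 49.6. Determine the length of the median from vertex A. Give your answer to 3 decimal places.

m_A ≈ 42.704

By the law of cosines, a² = c² + b² − 2·c·b·cos A = 1358.3, so a ≈ 36.855.
Median from A: ½√(2·c² + 2·b² − a²) ≈ 42.704.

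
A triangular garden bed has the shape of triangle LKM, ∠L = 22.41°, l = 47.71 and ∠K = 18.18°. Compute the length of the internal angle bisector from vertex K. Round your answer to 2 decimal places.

t_K ≈ 59.41

The third angle is ∠M = 180° − ∠L − ∠K = 139.41°.
Law of sines: k = l·sin K/sin L ≈ 39.046.
Law of sines: m = l·sin M/sin L ≈ 81.426.
The bisector from K has length 2·m·l·cos(∠K/2)/(m+l) ≈ 59.411.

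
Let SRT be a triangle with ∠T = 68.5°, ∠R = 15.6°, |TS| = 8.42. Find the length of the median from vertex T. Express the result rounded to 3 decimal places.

The third angle is ∠S = 180° − ∠R − ∠T = 95.90°.
Law of sines: |RT| = |TS|·sin S/sin R ≈ 31.145.
Law of sines: |SR| = |TS|·sin T/sin R ≈ 29.132.
Median from T: ½√(2·|RT|² + 2·|TS|² − |SR|²) ≈ 17.558.

17.558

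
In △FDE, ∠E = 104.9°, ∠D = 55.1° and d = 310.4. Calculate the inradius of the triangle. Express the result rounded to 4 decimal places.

The third angle is ∠F = 180° − ∠D − ∠E = 20.00°.
Law of sines: f = d·sin F/sin D ≈ 129.44.
Law of sines: e = d·sin E/sin D ≈ 365.74.
Area = ½·d·f·sin E ≈ 19414.
Semiperimeter s = (129.44+310.4+365.74)/2 = 402.79.
Inradius = area/s = 19414/402.79 ≈ 48.199.

r ≈ 48.1988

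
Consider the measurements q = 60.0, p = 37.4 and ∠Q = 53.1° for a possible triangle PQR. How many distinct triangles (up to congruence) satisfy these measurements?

p·sin Q = 37.4·sin(53.1°) ≈ 29.91.
Since q ≥ p, exactly one triangle exists.

1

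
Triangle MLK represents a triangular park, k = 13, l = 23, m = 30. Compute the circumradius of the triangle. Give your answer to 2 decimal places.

By the law of cosines, cos M = (l² + k² − m²) / (2·l·k) ≈ -0.33779, so ∠M ≈ 109.74°.
Circumradius = m/(2 sin M) ≈ 15.937.

15.94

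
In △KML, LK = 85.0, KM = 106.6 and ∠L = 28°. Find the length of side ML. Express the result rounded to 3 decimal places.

Law of sines: sin M = LK·sin L/KM ≈ 0.37434.
Since KM ≥ LK, only the acute value applies: ∠M ≈ 21.98°.
Then ∠K = 180° − ∠L − ∠M ≈ 130.02°.
Law of sines gives ML = KM·sin K/sin L ≈ 173.9.

173.900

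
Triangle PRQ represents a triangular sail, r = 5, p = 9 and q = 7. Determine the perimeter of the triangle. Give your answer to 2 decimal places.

21.00

Perimeter = 9 + 5 + 7 = 21.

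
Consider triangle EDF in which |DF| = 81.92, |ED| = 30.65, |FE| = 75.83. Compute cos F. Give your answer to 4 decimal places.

cos F ≈ 0.9274

By the law of cosines, cos F = (|DF|² + |FE|² − |ED|²) / (2·|DF|·|FE|) ≈ 0.92737, so ∠F ≈ 21.97°.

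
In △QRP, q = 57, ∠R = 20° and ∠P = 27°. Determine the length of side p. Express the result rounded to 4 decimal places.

The third angle is ∠Q = 180° − ∠R − ∠P = 133.00°.
Law of sines: p = q·sin P/sin Q ≈ 35.383.

35.3830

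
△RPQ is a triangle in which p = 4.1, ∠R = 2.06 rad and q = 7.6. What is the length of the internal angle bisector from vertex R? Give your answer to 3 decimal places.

By the law of cosines, r² = p² + q² − 2·p·q·cos R = 103.86, so r ≈ 10.191.
The bisector from R has length 2·p·q·cos(∠R/2)/(p+q) ≈ 2.7422.

2.742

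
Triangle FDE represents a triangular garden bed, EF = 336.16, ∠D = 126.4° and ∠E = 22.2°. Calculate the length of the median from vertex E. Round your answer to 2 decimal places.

The third angle is ∠F = 180° − ∠D − ∠E = 31.40°.
Law of sines: DE = EF·sin F/sin D ≈ 217.6.
Law of sines: FD = EF·sin E/sin D ≈ 157.8.
Median from E: ½√(2·DE² + 2·EF² − FD²) ≈ 271.94.

m_E ≈ 271.94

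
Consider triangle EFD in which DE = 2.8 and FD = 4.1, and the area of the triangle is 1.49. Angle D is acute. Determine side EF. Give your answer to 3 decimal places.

From area = ½·FD·DE·sin D, we get sin D = 2·area/(FD·DE) ≈ 0.25958.
Taking the acute solution, ∠D ≈ 15.05°.
Law of cosines then gives EF ≈ 1.5739.

1.574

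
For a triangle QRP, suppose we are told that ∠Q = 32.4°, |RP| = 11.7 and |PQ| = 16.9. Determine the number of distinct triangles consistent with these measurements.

|PQ|·sin Q = 16.9·sin(32.4°) ≈ 9.055.
Since |PQ| sin Q < |RP| < |PQ| (9.055 < 11.7 < 16.9), two triangles exist.

2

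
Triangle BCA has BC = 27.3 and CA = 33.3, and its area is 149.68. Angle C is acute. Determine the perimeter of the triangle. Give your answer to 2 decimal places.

72.32

From area = ½·BC·CA·sin C, we get sin C = 2·area/(BC·CA) ≈ 0.32930.
Taking the acute solution, ∠C ≈ 0.336 rad.
Law of cosines then gives AB ≈ 11.722.
Perimeter = 33.3 + 11.722 + 27.3 = 72.322.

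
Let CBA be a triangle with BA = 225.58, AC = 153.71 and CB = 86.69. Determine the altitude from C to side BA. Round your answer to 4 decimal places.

Semiperimeter s = (225.58 + 153.71 + 86.69)/2 = 232.99.
Heron's formula: area = √(232.99·7.41·79.28·146.3) ≈ 4474.9.
The altitude from C has length 2·area/BA ≈ 39.674.

h_C ≈ 39.6745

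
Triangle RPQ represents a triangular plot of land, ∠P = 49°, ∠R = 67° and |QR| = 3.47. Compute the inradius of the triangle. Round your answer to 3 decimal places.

The third angle is ∠Q = 180° − ∠R − ∠P = 64.00°.
Law of sines: |PQ| = |QR|·sin R/sin P ≈ 4.2323.
Law of sines: |RP| = |QR|·sin Q/sin P ≈ 4.1325.
Area = ½·|QR|·|PQ|·sin Q ≈ 6.5999.
Semiperimeter s = (4.2323+3.47+4.1325)/2 = 5.9174.
Inradius = area/s = 6.5999/5.9174 ≈ 1.1153.

r ≈ 1.115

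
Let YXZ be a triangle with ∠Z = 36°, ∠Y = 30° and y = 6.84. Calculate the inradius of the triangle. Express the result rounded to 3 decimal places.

r ≈ 1.835

The third angle is ∠X = 180° − ∠Z − ∠Y = 114.00°.
Law of sines: x = y·sin X/sin Y ≈ 12.497.
Law of sines: z = y·sin Z/sin Y ≈ 8.0409.
Area = ½·y·x·sin Z ≈ 25.122.
Semiperimeter s = (6.84+12.497+8.0409)/2 = 13.689.
Inradius = area/s = 25.122/13.689 ≈ 1.8352.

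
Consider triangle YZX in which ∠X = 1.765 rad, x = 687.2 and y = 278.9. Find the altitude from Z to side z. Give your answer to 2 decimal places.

Law of sines: sin Y = y·sin X/x ≈ 0.39822.
Since x ≥ y, only the acute value applies: ∠Y ≈ 0.410 rad.
Then ∠Z = π − ∠X − ∠Y ≈ 0.967 rad.
Law of sines gives z = x·sin Z/sin X ≈ 576.54.
Area = ½·x·y·sin Z ≈ 78887.
The altitude from Z has length 2·area/z ≈ 273.66.

273.66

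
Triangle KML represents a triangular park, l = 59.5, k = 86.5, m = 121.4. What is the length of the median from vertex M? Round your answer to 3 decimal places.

42.741

Median from M: ½√(2·l² + 2·k² − m²) ≈ 42.741.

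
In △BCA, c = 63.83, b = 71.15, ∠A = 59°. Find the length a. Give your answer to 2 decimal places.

66.77

By the law of cosines, a² = b² + c² − 2·b·c·cos A = 4458.5, so a ≈ 66.772.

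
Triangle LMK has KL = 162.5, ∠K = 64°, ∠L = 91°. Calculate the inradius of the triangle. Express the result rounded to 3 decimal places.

The third angle is ∠M = 180° − ∠K − ∠L = 25.00°.
Law of sines: MK = KL·sin L/sin M ≈ 384.45.
Law of sines: LM = KL·sin K/sin M ≈ 345.59.
Area = ½·KL·MK·sin K ≈ 28075.
Semiperimeter s = (384.45+162.5+345.59)/2 = 446.27.
Inradius = area/s = 28075/446.27 ≈ 62.911.

62.911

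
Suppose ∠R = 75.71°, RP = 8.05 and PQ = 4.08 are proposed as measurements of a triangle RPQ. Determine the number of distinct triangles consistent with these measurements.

0

RP·sin R = 8.05·sin(75.71°) ≈ 7.801.
Since PQ = 4.08 < 7.801 = RP sin R, no triangle exists.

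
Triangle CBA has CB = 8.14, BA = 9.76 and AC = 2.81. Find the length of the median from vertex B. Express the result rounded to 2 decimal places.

m_B ≈ 8.88

Median from B: ½√(2·CB² + 2·BA² − AC²) ≈ 8.8761.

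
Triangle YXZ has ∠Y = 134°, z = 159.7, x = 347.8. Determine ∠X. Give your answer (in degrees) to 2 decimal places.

By the law of cosines, y² = x² + z² − 2·x·z·cos Y = 2.2364e+05, so y ≈ 472.9.
Law of cosines again: cos X = (z² + y² − x²)/(2·z·y) ≈ 0.84859, so ∠X ≈ 31.94°.

∠X ≈ 31.94°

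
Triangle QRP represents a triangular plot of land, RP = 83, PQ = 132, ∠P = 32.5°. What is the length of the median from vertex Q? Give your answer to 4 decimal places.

m_Q ≈ 99.5292

By the law of cosines, QR² = RP² + PQ² − 2·RP·PQ·cos P = 5832.6, so QR ≈ 76.372.
Median from Q: ½√(2·PQ² + 2·QR² − RP²) ≈ 99.529.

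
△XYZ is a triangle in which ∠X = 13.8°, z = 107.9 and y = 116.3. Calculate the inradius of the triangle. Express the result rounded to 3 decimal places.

By the law of cosines, x² = y² + z² − 2·y·z·cos X = 795.02, so x ≈ 28.196.
Area = ½·y·z·sin X ≈ 1496.7.
Semiperimeter s = (28.196+116.3+107.9)/2 = 126.2.
Inradius = area/s = 1496.7/126.2 ≈ 11.86.

11.860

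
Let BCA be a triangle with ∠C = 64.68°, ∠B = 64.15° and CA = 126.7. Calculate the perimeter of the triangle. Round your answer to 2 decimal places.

The third angle is ∠A = 180° − ∠B − ∠C = 51.17°.
Law of sines: AB = CA·sin C/sin B ≈ 127.26.
Law of sines: BC = CA·sin A/sin B ≈ 109.67.
Semiperimeter s = (126.7+127.26+109.67)/2 = 181.82.
Perimeter = 126.7 + 127.26 + 109.67 = 363.64.

perimeter ≈ 363.64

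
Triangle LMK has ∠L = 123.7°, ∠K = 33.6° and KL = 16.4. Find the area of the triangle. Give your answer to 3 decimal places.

160.438

The third angle is ∠M = 180° − ∠K − ∠L = 22.70°.
Law of sines: MK = KL·sin L/sin M ≈ 35.356.
Law of sines: LM = KL·sin K/sin M ≈ 23.518.
Area = ½·KL·MK·sin K ≈ 160.44.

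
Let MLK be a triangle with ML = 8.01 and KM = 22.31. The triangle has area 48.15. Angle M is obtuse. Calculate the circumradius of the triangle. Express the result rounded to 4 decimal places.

R ≈ 27.2567

From area = ½·KM·ML·sin M, we get sin M = 2·area/(KM·ML) ≈ 0.53888.
Taking the obtuse solution, ∠M ≈ 2.572 rad.
Law of cosines then gives LK ≈ 29.376.
Circumradius = LK/(2 sin M) ≈ 27.257.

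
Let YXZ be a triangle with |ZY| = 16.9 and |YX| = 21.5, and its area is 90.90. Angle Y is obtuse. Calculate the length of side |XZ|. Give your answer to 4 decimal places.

37.1087

From area = ½·|ZY|·|YX|·sin Y, we get sin Y = 2·area/(|ZY|·|YX|) ≈ 0.50034.
Taking the obtuse solution, ∠Y ≈ 149.98°.
Law of cosines then gives |XZ| ≈ 37.109.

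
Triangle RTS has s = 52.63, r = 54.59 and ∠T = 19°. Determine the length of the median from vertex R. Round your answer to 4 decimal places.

By the law of cosines, t² = s² + r² − 2·s·r·cos T = 316.9, so t ≈ 17.802.
Median from R: ½√(2·t² + 2·s² − r²) ≈ 28.256.

m_R ≈ 28.2558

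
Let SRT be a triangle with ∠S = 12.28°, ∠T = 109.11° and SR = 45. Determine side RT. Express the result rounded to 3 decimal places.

The third angle is ∠R = 180° − ∠T − ∠S = 58.61°.
Law of sines: RT = SR·sin S/sin T ≈ 10.129.

10.129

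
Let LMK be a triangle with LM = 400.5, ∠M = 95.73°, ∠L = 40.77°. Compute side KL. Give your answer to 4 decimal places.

The third angle is ∠K = 180° − ∠L − ∠M = 43.50°.
Law of sines: KL = LM·sin M/sin K ≈ 578.92.

578.9151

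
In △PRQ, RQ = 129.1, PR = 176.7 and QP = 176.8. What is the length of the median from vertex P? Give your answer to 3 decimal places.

m_P ≈ 164.541

Median from P: ½√(2·QP² + 2·PR² − RQ²) ≈ 164.54.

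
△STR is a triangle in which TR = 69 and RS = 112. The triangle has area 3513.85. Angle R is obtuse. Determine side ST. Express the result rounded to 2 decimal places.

From area = ½·TR·RS·sin R, we get sin R = 2·area/(TR·RS) ≈ 0.90938.
Taking the obtuse solution, ∠R ≈ 1.9998 rad.
Law of cosines then gives ST ≈ 154.06.

154.06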